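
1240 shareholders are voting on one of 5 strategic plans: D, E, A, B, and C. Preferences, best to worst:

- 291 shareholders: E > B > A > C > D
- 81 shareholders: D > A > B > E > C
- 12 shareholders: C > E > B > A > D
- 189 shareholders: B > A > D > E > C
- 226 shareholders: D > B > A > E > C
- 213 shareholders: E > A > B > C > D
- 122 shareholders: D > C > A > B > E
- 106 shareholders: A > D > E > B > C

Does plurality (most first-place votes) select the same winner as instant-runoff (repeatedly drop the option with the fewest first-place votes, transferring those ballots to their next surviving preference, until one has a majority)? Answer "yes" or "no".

no

Plurality — first-place votes: D 429, E 504, A 106, B 189, C 12. Winner: E.
Instant-runoff — R1 D 429, E 504, A 106, B 189, C 12 (C out); R2 D 429, E 516, A 106, B 189 (A out); R3 D 535, E 516, B 189 (B out); R4 D 724, E 516 (D winner). Winner: D.
The two methods disagree.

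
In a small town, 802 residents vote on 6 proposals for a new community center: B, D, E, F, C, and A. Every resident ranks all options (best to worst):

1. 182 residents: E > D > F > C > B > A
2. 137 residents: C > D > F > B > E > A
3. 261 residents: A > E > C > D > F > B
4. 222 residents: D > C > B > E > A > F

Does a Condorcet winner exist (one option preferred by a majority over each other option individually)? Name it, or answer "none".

E vs B: 443–359 for E.
E vs D: 443–359 for E.
E vs F: 665–137 for E.
E vs C: 443–359 for E.
E vs A: 541–261 for E.
E beats every other option head-to-head.

E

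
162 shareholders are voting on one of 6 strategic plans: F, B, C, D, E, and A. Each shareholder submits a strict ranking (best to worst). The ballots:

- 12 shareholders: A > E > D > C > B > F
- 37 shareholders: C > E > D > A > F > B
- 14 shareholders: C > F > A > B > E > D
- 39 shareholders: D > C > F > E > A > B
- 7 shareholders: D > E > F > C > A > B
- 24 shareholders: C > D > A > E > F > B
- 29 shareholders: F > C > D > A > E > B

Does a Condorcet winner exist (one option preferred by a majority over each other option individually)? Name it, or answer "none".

C

C vs F: 126–36 for C.
C vs B: 162–0 for C.
C vs D: 104–58 for C.
C vs E: 143–19 for C.
C vs A: 150–12 for C.
C beats every other option head-to-head.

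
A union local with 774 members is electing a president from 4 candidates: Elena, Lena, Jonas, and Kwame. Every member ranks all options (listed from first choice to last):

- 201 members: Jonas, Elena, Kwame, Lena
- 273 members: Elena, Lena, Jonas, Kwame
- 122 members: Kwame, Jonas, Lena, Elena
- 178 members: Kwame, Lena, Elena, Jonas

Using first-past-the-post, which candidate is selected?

First-place votes: Elena 273, Lena 0, Jonas 201, Kwame 300.
Kwame has the most first-place votes.

Kwame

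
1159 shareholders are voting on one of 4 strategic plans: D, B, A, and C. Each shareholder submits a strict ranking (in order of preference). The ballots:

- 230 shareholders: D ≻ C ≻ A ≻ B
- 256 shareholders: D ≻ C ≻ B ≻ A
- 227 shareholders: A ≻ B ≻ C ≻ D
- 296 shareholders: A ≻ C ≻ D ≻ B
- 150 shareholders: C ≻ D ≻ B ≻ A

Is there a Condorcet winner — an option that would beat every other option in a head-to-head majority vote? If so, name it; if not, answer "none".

C

C vs D: 673–486 for C.
C vs B: 932–227 for C.
C vs A: 636–523 for C.
C beats every other option head-to-head.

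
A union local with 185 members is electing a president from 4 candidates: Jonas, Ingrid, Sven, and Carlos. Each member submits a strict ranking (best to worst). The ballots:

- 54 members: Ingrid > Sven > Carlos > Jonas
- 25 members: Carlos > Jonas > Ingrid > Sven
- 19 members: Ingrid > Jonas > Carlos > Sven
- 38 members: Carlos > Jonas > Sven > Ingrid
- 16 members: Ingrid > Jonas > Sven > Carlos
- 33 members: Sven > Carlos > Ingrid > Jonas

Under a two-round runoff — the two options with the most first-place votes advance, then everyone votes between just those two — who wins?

Round 1 first-place votes: Jonas 0, Ingrid 89, Sven 33, Carlos 63.
Ingrid and Carlos advance.
Runoff: Ingrid is preferred to Carlos by 89 voters; Carlos by 96.
Carlos wins the runoff.

Carlos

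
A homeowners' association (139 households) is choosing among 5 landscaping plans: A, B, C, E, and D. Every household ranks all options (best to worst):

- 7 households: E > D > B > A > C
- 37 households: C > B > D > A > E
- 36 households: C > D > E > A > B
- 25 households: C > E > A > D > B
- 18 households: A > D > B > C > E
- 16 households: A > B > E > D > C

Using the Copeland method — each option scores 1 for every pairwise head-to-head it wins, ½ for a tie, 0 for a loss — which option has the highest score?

A: beats B and E; loses to C and D → score 2.
B: beats E; loses to A, C, and D → score 1.
C: beats A, B, E, and D → score 4.
E: loses to A, B, C, and D → score 0.
D: beats A, B, and E; loses to C → score 3.
C has the best pairwise record.

C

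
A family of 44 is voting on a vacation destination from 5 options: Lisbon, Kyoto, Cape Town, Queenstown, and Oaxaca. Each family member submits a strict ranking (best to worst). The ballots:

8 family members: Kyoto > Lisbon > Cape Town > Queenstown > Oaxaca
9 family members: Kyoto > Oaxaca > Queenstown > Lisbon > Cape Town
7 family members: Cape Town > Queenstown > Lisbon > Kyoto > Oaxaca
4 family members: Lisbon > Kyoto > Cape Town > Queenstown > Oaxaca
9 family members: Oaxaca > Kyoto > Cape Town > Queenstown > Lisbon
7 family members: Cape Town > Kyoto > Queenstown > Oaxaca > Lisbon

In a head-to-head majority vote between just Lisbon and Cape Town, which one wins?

Cape Town

Voters preferring Lisbon to Cape Town: 21; preferring Cape Town to Lisbon: 23.
Cape Town wins the head-to-head.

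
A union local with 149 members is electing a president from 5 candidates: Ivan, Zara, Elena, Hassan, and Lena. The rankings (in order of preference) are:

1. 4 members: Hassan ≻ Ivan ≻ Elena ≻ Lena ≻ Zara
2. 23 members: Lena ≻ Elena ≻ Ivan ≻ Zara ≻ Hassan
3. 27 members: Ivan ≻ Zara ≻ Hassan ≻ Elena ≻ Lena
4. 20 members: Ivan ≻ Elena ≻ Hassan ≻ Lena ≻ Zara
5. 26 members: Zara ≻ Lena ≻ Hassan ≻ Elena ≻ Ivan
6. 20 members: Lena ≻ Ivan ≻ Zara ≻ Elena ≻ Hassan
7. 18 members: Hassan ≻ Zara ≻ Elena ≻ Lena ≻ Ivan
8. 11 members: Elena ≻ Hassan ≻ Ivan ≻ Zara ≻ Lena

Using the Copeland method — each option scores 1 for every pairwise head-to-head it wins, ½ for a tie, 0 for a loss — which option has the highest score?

Ivan: beats Zara and Hassan; loses to Elena and Lena → score 2.
Zara: beats Elena, Hassan, and Lena; loses to Ivan → score 3.
Elena: beats Ivan and Lena; loses to Zara and Hassan → score 2.
Hassan: beats Elena and Lena; loses to Ivan and Zara → score 2.
Lena: beats Ivan; loses to Zara, Elena, and Hassan → score 1.
Zara has the best pairwise record.

Zara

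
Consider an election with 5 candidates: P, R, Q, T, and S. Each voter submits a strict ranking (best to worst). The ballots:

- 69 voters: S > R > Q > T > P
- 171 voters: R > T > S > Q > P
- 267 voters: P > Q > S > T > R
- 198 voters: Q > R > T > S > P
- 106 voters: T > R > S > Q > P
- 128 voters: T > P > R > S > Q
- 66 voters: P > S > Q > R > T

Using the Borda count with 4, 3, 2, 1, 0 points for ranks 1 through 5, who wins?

T

P: 69·0 + 171·0 + 267·4 + 198·0 + 106·0 + 128·3 + 66·4 = 1716
R: 69·3 + 171·4 + 267·0 + 198·3 + 106·3 + 128·2 + 66·1 = 2125
Q: 69·2 + 171·1 + 267·3 + 198·4 + 106·1 + 128·0 + 66·2 = 2140
T: 69·1 + 171·3 + 267·1 + 198·2 + 106·4 + 128·4 + 66·0 = 2181
S: 69·4 + 171·2 + 267·2 + 198·1 + 106·2 + 128·1 + 66·3 = 1888
T has the highest Borda score (2181).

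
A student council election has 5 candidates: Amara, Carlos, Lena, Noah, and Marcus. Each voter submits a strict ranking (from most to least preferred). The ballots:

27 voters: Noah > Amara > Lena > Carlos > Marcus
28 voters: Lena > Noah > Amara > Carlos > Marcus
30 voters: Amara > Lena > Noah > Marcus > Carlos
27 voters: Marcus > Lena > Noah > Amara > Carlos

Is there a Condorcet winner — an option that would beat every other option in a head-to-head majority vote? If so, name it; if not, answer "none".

none

Checking pairwise contests:
Noah beats Amara 82–30.
Amara beats Carlos 112–0.
Amara beats Lena 57–55.
Lena beats Noah 85–27.
Amara beats Marcus 85–27.
Every option loses at least one head-to-head, so there is no Condorcet winner.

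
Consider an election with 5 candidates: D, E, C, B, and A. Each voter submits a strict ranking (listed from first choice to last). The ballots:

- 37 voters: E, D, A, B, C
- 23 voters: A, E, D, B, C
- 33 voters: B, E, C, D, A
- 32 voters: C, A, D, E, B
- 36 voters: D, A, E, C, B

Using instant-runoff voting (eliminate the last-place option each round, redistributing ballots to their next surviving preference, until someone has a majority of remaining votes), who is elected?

E

Round 1: D 36, E 37, C 32, B 33, A 23. Eliminate A.
Round 2: D 36, E 60, C 32, B 33. Eliminate C.
Round 3: D 68, E 60, B 33. Eliminate B.
Round 4: D 68, E 93. E has a majority.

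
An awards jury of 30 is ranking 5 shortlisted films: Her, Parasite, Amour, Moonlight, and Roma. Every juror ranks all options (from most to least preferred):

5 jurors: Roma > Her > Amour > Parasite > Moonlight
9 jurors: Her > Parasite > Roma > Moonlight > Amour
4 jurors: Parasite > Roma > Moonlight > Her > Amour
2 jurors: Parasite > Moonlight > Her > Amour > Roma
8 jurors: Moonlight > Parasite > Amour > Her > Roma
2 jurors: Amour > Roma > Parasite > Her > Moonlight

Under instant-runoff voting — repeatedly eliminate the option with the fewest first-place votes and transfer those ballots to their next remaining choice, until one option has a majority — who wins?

Round 1: Her 9, Parasite 6, Amour 2, Moonlight 8, Roma 5. Eliminate Amour.
Round 2: Her 9, Parasite 6, Moonlight 8, Roma 7. Eliminate Parasite.
Round 3: Her 9, Moonlight 10, Roma 11. Eliminate Her.
Round 4: Moonlight 10, Roma 20. Roma has a majority.

Roma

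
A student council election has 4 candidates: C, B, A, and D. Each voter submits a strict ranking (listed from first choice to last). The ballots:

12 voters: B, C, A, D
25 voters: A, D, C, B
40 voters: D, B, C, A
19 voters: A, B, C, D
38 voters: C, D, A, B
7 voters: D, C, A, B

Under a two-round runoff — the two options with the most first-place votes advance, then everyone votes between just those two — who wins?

D

Round 1 first-place votes: C 38, B 12, A 44, D 47.
D and A advance.
Runoff: D is preferred to A by 85 voters; A by 56.
D wins the runoff.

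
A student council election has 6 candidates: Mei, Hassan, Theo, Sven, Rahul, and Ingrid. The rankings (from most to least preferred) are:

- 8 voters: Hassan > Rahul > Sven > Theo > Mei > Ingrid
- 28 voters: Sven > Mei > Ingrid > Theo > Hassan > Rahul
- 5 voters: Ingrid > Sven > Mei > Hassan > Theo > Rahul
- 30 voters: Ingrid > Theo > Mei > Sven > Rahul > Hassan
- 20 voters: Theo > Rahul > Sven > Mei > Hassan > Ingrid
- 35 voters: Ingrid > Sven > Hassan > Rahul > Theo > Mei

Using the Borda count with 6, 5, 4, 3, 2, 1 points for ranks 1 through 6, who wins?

Sven

Mei: 8·2 + 28·5 + 5·4 + 30·4 + 20·3 + 35·1 = 391
Hassan: 8·6 + 28·2 + 5·3 + 30·1 + 20·2 + 35·4 = 329
Theo: 8·3 + 28·3 + 5·2 + 30·5 + 20·6 + 35·2 = 458
Sven: 8·4 + 28·6 + 5·5 + 30·3 + 20·4 + 35·5 = 570
Rahul: 8·5 + 28·1 + 5·1 + 30·2 + 20·5 + 35·3 = 338
Ingrid: 8·1 + 28·4 + 5·6 + 30·6 + 20·1 + 35·6 = 560
Sven has the highest Borda score (570).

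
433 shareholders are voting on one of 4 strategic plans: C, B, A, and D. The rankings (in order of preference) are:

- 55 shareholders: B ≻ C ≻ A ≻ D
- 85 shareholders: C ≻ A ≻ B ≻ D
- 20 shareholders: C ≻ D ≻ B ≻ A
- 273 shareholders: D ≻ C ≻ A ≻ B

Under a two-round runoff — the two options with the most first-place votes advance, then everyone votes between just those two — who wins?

D

Round 1 first-place votes: C 105, B 55, A 0, D 273.
D and C advance.
Runoff: D is preferred to C by 273 voters; C by 160.
D wins the runoff.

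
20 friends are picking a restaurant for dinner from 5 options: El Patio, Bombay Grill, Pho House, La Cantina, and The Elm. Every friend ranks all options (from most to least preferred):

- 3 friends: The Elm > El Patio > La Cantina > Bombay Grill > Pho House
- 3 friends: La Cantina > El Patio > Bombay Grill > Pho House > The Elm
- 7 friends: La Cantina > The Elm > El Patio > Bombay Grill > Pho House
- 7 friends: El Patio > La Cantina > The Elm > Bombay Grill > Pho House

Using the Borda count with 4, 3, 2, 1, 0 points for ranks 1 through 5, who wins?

La Cantina

El Patio: 3·3 + 3·3 + 7·2 + 7·4 = 60
Bombay Grill: 3·1 + 3·2 + 7·1 + 7·1 = 23
Pho House: 3·0 + 3·1 + 7·0 + 7·0 = 3
La Cantina: 3·2 + 3·4 + 7·4 + 7·3 = 67
The Elm: 3·4 + 3·0 + 7·3 + 7·2 = 47
La Cantina has the highest Borda score (67).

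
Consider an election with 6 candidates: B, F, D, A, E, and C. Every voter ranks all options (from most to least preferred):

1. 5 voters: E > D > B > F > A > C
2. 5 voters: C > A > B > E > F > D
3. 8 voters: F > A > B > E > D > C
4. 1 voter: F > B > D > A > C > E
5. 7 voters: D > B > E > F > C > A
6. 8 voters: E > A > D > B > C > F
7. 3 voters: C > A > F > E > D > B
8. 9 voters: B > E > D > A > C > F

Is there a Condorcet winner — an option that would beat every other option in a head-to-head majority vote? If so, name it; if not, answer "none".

none

Checking pairwise contests:
A beats B 24–22.
B beats F 34–12.
A beats D 24–22.
E beats A 29–17.
B beats E 30–16.
B beats C 38–8.
Every option loses at least one head-to-head, so there is no Condorcet winner.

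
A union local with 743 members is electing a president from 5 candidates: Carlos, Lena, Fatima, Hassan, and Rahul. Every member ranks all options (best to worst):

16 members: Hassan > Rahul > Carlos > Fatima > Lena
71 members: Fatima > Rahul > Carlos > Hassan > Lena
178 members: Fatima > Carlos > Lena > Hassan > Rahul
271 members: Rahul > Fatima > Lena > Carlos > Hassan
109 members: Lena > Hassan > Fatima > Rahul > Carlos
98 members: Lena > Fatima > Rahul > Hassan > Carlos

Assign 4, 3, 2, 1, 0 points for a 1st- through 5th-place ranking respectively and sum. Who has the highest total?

Fatima

Carlos: 16·2 + 71·2 + 178·3 + 271·1 + 109·0 + 98·0 = 979
Lena: 16·0 + 71·0 + 178·2 + 271·2 + 109·4 + 98·4 = 1726
Fatima: 16·1 + 71·4 + 178·4 + 271·3 + 109·2 + 98·3 = 2337
Hassan: 16·4 + 71·1 + 178·1 + 271·0 + 109·3 + 98·1 = 738
Rahul: 16·3 + 71·3 + 178·0 + 271·4 + 109·1 + 98·2 = 1650
Fatima has the highest Borda score (2337).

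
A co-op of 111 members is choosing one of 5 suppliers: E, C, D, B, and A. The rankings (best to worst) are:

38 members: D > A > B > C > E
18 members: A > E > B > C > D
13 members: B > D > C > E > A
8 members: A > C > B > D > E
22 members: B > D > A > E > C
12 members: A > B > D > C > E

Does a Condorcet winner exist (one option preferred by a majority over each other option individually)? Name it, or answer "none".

none

Checking pairwise contests:
C beats E 71–40.
D beats C 85–26.
B beats D 73–38.
A beats B 76–35.
D beats A 73–38.
Every option loses at least one head-to-head, so there is no Condorcet winner.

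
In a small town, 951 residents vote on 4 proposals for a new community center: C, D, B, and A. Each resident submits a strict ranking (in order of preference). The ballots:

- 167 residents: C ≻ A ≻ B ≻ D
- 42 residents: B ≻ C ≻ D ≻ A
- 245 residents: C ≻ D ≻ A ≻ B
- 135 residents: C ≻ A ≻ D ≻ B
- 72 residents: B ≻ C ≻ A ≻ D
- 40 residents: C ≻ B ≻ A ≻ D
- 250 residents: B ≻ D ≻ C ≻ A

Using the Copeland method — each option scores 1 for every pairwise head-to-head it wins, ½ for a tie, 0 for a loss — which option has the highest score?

C

C: beats D, B, and A → score 3.
D: beats A; loses to C and B → score 1.
B: beats D; loses to C and A → score 1.
A: beats B; loses to C and D → score 1.
C has the best pairwise record.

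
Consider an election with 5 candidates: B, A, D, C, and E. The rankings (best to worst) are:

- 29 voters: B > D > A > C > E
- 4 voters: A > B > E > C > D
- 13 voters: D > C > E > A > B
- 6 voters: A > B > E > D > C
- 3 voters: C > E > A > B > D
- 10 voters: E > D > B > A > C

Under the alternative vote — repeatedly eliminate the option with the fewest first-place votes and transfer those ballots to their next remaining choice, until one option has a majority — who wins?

B

Round 1: B 29, A 10, D 13, C 3, E 10. Eliminate C.
Round 2: B 29, A 10, D 13, E 13. Eliminate A.
Round 3: B 39, D 13, E 13. B has a majority.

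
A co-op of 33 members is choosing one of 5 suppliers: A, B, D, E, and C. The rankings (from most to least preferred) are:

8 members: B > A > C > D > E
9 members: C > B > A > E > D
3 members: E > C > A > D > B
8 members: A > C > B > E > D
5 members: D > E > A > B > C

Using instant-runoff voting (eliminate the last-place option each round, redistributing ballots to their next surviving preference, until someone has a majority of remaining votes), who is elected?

Round 1: A 8, B 8, D 5, E 3, C 9. Eliminate E.
Round 2: A 8, B 8, D 5, C 12. Eliminate D.
Round 3: A 13, B 8, C 12. Eliminate B.
Round 4: A 21, C 12. A has a majority.

A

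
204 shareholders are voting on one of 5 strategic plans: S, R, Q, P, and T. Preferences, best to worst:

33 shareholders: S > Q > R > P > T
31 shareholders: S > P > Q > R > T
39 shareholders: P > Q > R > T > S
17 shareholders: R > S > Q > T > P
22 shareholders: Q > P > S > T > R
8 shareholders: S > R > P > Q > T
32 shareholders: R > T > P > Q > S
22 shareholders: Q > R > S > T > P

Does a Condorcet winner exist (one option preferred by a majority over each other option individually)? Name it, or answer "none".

none

Checking pairwise contests:
R beats S 110–94.
Q beats R 147–57.
P beats Q 110–94.
S beats P 111–93.
S beats T 133–71.
Every option loses at least one head-to-head, so there is no Condorcet winner.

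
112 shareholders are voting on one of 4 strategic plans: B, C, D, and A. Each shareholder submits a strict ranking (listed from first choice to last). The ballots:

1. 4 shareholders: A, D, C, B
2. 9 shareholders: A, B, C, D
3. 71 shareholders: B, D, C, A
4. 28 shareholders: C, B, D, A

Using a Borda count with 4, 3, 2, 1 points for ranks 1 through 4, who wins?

B

B: 4·1 + 9·3 + 71·4 + 28·3 = 399
C: 4·2 + 9·2 + 71·2 + 28·4 = 280
D: 4·3 + 9·1 + 71·3 + 28·2 = 290
A: 4·4 + 9·4 + 71·1 + 28·1 = 151
B has the highest Borda score (399).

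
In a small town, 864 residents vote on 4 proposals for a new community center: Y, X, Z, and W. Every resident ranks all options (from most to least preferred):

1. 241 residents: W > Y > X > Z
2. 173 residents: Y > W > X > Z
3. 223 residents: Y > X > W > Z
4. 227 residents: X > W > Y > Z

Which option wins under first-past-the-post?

First-place votes: Y 396, X 227, Z 0, W 241.
Y has the most first-place votes.

Y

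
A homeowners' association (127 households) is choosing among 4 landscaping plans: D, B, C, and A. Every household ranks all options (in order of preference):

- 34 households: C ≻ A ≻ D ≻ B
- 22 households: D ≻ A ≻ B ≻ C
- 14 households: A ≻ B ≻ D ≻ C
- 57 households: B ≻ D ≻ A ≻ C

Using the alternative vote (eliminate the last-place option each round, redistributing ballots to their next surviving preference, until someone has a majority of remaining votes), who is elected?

B

Round 1: D 22, B 57, C 34, A 14. Eliminate A.
Round 2: D 22, B 71, C 34. B has a majority.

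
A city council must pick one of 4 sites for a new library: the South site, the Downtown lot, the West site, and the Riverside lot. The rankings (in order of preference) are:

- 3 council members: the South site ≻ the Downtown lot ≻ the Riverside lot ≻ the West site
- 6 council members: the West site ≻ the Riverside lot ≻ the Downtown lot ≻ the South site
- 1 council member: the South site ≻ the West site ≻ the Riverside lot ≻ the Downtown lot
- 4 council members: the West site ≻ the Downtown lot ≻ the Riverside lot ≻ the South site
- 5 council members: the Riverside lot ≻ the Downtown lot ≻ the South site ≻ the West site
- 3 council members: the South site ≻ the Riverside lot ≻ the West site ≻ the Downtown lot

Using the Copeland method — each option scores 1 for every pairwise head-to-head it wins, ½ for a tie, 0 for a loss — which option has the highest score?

the South site: beats the West site; loses to the Downtown lot and the Riverside lot → score 1.
the Downtown lot: beats the South site; loses to the West site and the Riverside lot → score 1.
the West site: beats the Downtown lot; ties the Riverside lot; loses to the South site → score 1.5.
the Riverside lot: beats the South site and the Downtown lot; ties the West site → score 2.5.
the Riverside lot has the best pairwise record.

the Riverside lot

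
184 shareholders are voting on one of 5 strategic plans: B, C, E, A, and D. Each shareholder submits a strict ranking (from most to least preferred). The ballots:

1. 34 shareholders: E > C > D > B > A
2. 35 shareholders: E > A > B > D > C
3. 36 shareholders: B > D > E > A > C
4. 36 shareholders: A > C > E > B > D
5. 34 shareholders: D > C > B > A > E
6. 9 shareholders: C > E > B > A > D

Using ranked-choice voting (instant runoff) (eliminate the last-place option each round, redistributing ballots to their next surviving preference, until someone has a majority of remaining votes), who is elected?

Round 1: B 36, C 9, E 69, A 36, D 34. Eliminate C.
Round 2: B 36, E 78, A 36, D 34. Eliminate D.
Round 3: B 70, E 78, A 36. Eliminate A.
Round 4: B 70, E 114. E has a majority.

E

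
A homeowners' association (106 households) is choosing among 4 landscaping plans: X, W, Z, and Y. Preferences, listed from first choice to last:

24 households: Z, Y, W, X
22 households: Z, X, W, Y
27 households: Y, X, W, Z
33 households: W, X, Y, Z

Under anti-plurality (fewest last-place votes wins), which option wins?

Last-place votes: X 24, W 0, Z 60, Y 22.
W is ranked last by the fewest voters, so W wins.

W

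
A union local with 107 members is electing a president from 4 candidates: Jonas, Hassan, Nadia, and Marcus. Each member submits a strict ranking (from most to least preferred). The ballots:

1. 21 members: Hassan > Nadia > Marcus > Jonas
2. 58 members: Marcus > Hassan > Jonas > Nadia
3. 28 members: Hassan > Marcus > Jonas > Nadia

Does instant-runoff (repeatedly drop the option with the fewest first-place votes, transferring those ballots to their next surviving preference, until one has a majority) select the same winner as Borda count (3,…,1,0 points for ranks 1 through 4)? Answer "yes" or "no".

no

Instant-runoff — R1 Jonas 0, Hassan 49, Nadia 0, Marcus 58 (Marcus winner). Winner: Marcus.
Borda — scores: Jonas 86, Hassan 263, Nadia 42, Marcus 251. Winner: Hassan.
The two methods disagree.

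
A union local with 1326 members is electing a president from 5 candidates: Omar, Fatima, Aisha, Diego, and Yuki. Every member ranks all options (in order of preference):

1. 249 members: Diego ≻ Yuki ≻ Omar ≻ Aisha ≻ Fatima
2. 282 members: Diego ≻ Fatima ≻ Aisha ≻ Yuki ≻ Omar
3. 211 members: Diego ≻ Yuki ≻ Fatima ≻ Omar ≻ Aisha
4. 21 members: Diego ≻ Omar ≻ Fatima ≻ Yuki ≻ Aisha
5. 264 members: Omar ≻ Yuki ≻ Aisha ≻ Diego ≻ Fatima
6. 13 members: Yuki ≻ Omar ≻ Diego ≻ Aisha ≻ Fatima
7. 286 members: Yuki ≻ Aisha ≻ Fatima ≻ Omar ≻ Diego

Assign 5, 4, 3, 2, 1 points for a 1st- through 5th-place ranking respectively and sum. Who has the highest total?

Omar: 249·3 + 282·1 + 211·2 + 21·4 + 264·5 + 13·4 + 286·2 = 3479
Fatima: 249·1 + 282·4 + 211·3 + 21·3 + 264·1 + 13·1 + 286·3 = 3208
Aisha: 249·2 + 282·3 + 211·1 + 21·1 + 264·3 + 13·2 + 286·4 = 3538
Diego: 249·5 + 282·5 + 211·5 + 21·5 + 264·2 + 13·3 + 286·1 = 4668
Yuki: 249·4 + 282·2 + 211·4 + 21·2 + 264·4 + 13·5 + 286·5 = 4997
Yuki has the highest Borda score (4997).

Yuki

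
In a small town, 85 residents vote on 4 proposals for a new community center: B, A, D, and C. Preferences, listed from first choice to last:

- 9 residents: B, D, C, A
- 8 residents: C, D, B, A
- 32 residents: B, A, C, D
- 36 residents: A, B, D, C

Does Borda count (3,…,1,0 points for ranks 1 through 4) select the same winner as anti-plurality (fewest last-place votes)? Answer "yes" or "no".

yes

Borda — scores: B 203, A 172, D 70, C 65. Winner: B.
Anti-plurality — last-place votes: B 0, A 17, D 32, C 36. Winner: B.
The two methods agree.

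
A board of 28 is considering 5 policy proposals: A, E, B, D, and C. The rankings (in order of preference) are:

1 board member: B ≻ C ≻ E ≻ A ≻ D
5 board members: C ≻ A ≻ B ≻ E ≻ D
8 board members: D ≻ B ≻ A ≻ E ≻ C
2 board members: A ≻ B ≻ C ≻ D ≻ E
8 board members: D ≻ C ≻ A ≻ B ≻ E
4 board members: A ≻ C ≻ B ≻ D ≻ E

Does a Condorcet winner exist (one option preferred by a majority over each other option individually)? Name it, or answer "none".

D

D vs A: 16–12 for D.
D vs E: 22–6 for D.
D vs B: 16–12 for D.
D vs C: 16–12 for D.
D beats every other option head-to-head.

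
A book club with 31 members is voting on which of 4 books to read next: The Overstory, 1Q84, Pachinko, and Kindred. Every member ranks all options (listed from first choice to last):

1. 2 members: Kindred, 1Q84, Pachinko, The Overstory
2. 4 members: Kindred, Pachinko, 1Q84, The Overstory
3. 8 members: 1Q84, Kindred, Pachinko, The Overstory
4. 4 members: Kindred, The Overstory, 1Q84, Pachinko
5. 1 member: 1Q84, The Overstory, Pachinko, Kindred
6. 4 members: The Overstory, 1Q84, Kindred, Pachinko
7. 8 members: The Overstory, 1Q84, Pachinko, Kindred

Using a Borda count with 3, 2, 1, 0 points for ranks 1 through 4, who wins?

1Q84

The Overstory: 2·0 + 4·0 + 8·0 + 4·2 + 1·2 + 4·3 + 8·3 = 46
1Q84: 2·2 + 4·1 + 8·3 + 4·1 + 1·3 + 4·2 + 8·2 = 63
Pachinko: 2·1 + 4·2 + 8·1 + 4·0 + 1·1 + 4·0 + 8·1 = 27
Kindred: 2·3 + 4·3 + 8·2 + 4·3 + 1·0 + 4·1 + 8·0 = 50
1Q84 has the highest Borda score (63).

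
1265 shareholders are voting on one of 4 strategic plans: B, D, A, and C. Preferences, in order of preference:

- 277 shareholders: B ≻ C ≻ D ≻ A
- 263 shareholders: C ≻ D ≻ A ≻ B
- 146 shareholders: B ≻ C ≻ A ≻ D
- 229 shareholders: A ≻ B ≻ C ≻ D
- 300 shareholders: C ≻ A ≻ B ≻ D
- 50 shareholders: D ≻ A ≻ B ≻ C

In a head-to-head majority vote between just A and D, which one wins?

Voters preferring A to D: 675; preferring D to A: 590.
A wins the head-to-head.

A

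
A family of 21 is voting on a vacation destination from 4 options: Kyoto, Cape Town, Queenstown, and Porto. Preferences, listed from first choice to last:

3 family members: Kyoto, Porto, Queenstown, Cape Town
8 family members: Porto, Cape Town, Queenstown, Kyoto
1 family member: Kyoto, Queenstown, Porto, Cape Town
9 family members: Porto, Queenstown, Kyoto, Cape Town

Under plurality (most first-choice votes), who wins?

Porto

First-place votes: Kyoto 4, Cape Town 0, Queenstown 0, Porto 17.
Porto has the most first-place votes.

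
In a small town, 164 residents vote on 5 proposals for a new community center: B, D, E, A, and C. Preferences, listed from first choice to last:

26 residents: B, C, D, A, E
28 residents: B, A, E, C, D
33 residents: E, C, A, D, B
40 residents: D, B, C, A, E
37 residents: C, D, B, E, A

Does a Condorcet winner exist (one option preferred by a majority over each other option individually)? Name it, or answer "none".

Checking pairwise contests:
D beats B 110–54.
C beats D 124–40.
B beats E 131–33.
B beats A 131–33.
B beats C 94–70.
Every option loses at least one head-to-head, so there is no Condorcet winner.

none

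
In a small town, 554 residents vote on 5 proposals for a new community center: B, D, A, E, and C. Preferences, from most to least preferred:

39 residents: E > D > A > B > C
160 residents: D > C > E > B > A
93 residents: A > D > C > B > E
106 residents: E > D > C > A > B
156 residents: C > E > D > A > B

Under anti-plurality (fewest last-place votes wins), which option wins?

D

Last-place votes: B 262, D 0, A 160, E 93, C 39.
D is ranked last by the fewest voters, so D wins.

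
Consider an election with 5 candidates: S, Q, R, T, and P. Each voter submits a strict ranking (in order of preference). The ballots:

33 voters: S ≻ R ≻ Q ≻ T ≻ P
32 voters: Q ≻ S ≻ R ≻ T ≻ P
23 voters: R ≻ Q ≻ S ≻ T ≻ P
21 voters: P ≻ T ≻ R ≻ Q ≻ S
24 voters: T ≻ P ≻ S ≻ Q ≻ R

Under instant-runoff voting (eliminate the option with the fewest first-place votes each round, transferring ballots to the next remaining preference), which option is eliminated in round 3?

Round 1: S 33, Q 32, R 23, T 24, P 21. Eliminate P.
Round 2: S 33, Q 32, R 23, T 45. Eliminate R.
Round 3: S 33, Q 55, T 45. Eliminate S.

S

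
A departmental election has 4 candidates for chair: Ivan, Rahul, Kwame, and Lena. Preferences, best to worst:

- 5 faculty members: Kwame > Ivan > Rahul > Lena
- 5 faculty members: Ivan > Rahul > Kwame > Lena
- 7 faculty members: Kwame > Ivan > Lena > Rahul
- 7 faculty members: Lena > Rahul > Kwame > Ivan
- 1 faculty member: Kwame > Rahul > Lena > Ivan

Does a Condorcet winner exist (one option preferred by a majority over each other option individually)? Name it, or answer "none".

Kwame

Kwame vs Ivan: 20–5 for Kwame.
Kwame vs Rahul: 13–12 for Kwame.
Kwame vs Lena: 18–7 for Kwame.
Kwame beats every other option head-to-head.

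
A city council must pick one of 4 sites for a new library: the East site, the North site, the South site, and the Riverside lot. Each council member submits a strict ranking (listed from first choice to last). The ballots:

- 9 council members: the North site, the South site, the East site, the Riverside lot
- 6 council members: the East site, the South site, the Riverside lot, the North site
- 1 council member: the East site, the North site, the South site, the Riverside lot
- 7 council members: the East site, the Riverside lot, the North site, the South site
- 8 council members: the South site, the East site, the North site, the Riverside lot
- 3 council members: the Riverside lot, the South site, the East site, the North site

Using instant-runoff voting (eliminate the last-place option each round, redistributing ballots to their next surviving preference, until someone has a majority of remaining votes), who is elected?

the South site

Round 1: the East site 14, the North site 9, the South site 8, the Riverside lot 3. Eliminate the Riverside lot.
Round 2: the East site 14, the North site 9, the South site 11. Eliminate the North site.
Round 3: the East site 14, the South site 20. The South site has a majority.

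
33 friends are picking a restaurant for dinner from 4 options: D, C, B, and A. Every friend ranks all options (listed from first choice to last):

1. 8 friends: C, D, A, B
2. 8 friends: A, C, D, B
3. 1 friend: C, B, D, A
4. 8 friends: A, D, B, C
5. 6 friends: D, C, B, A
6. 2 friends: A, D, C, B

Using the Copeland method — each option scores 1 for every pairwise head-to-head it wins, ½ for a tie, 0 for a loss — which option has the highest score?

D: beats B; loses to C and A → score 1.
C: beats D and B; loses to A → score 2.
B: loses to D, C, and A → score 0.
A: beats D, C, and B → score 3.
A has the best pairwise record.

A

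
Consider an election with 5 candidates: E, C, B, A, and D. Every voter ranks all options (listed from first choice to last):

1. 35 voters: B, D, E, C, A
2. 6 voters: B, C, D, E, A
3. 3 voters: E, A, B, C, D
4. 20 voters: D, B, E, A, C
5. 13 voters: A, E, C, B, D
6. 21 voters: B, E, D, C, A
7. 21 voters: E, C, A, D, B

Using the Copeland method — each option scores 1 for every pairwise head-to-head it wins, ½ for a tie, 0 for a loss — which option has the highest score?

E: beats C and A; loses to B and D → score 2.
C: beats A; loses to E, B, and D → score 1.
B: beats E, C, A, and D → score 4.
A: loses to E, C, B, and D → score 0.
D: beats E, C, and A; loses to B → score 3.
B has the best pairwise record.

B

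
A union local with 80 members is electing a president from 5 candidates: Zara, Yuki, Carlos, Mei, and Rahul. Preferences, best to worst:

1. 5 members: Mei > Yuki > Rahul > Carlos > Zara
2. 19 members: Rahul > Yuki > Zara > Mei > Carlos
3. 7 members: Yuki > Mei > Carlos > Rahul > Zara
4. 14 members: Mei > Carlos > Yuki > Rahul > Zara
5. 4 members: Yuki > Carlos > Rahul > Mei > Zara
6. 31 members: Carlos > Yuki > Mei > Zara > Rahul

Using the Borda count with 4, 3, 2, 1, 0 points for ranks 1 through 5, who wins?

Yuki

Zara: 5·0 + 19·2 + 7·0 + 14·0 + 4·0 + 31·1 = 69
Yuki: 5·3 + 19·3 + 7·4 + 14·2 + 4·4 + 31·3 = 237
Carlos: 5·1 + 19·0 + 7·2 + 14·3 + 4·3 + 31·4 = 197
Mei: 5·4 + 19·1 + 7·3 + 14·4 + 4·1 + 31·2 = 182
Rahul: 5·2 + 19·4 + 7·1 + 14·1 + 4·2 + 31·0 = 115
Yuki has the highest Borda score (237).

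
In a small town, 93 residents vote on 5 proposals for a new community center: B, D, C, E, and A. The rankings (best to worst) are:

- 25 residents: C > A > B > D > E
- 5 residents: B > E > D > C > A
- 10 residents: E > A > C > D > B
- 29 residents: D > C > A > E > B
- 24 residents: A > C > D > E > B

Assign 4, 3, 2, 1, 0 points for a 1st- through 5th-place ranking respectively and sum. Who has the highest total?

C

B: 25·2 + 5·4 + 10·0 + 29·0 + 24·0 = 70
D: 25·1 + 5·2 + 10·1 + 29·4 + 24·2 = 209
C: 25·4 + 5·1 + 10·2 + 29·3 + 24·3 = 284
E: 25·0 + 5·3 + 10·4 + 29·1 + 24·1 = 108
A: 25·3 + 5·0 + 10·3 + 29·2 + 24·4 = 259
C has the highest Borda score (284).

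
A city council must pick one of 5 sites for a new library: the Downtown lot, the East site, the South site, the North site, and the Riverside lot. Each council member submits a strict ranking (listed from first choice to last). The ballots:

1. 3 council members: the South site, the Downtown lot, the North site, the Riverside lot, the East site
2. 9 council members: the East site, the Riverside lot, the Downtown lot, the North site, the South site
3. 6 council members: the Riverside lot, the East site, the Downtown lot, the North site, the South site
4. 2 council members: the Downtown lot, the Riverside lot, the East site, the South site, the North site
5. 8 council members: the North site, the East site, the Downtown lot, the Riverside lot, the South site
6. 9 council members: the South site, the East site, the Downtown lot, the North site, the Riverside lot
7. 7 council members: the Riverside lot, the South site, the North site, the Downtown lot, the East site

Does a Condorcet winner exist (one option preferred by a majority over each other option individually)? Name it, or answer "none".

the East site

the East site vs the Downtown lot: 32–12 for the East site.
the East site vs the South site: 25–19 for the East site.
the East site vs the North site: 26–18 for the East site.
the East site vs the Riverside lot: 26–18 for the East site.
the East site beats every other option head-to-head.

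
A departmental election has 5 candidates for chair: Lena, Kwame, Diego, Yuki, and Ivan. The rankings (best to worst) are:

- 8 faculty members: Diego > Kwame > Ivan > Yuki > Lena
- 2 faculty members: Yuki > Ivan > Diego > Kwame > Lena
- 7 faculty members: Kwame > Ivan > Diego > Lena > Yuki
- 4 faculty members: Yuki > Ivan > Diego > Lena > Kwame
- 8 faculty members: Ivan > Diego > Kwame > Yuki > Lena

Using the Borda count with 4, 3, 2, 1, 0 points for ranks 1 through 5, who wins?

Lena: 8·0 + 2·0 + 7·1 + 4·1 + 8·0 = 11
Kwame: 8·3 + 2·1 + 7·4 + 4·0 + 8·2 = 70
Diego: 8·4 + 2·2 + 7·2 + 4·2 + 8·3 = 82
Yuki: 8·1 + 2·4 + 7·0 + 4·4 + 8·1 = 40
Ivan: 8·2 + 2·3 + 7·3 + 4·3 + 8·4 = 87
Ivan has the highest Borda score (87).

Ivan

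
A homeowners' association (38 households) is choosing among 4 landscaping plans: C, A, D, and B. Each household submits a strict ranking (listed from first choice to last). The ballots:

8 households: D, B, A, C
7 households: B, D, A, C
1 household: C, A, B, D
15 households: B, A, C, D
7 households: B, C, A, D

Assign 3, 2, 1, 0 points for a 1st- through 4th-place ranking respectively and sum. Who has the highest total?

B

C: 8·0 + 7·0 + 1·3 + 15·1 + 7·2 = 32
A: 8·1 + 7·1 + 1·2 + 15·2 + 7·1 = 54
D: 8·3 + 7·2 + 1·0 + 15·0 + 7·0 = 38
B: 8·2 + 7·3 + 1·1 + 15·3 + 7·3 = 104
B has the highest Borda score (104).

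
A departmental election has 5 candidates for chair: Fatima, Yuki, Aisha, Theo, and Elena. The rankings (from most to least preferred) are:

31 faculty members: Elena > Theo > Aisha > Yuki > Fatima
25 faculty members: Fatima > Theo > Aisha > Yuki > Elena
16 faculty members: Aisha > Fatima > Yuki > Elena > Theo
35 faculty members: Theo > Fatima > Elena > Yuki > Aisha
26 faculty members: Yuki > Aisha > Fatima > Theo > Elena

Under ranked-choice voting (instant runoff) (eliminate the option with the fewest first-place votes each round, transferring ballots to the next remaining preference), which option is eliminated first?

Aisha

Round 1: Fatima 25, Yuki 26, Aisha 16, Theo 35, Elena 31. Eliminate Aisha.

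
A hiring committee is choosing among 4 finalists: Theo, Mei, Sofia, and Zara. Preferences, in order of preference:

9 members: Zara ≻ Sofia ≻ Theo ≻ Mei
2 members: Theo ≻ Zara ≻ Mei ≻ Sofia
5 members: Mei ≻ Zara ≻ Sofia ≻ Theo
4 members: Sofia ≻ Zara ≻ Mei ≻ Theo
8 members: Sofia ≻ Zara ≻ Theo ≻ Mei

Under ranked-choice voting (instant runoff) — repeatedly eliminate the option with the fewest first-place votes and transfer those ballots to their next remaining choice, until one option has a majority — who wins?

Round 1: Theo 2, Mei 5, Sofia 12, Zara 9. Eliminate Theo.
Round 2: Mei 5, Sofia 12, Zara 11. Eliminate Mei.
Round 3: Sofia 12, Zara 16. Zara has a majority.

Zara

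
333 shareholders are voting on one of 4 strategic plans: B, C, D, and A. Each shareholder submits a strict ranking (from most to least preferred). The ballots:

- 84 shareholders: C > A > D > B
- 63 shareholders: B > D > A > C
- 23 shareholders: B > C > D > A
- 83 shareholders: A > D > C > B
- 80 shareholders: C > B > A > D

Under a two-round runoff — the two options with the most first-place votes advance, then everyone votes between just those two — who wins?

C

Round 1 first-place votes: B 86, C 164, D 0, A 83.
C and B advance.
Runoff: C is preferred to B by 247 voters; B by 86.
C wins the runoff.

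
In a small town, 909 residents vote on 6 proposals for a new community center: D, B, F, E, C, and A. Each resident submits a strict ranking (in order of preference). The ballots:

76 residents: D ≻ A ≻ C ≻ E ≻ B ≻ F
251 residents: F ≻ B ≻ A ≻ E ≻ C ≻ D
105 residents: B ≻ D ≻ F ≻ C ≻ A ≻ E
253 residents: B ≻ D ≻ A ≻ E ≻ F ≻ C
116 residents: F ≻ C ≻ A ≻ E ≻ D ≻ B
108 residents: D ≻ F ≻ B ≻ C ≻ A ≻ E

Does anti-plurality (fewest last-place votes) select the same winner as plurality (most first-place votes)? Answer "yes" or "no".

Anti-plurality — last-place votes: D 251, B 116, F 76, E 213, C 253, A 0. Winner: A.
Plurality — first-place votes: D 184, B 358, F 367, E 0, C 0, A 0. Winner: F.
The two methods disagree.

no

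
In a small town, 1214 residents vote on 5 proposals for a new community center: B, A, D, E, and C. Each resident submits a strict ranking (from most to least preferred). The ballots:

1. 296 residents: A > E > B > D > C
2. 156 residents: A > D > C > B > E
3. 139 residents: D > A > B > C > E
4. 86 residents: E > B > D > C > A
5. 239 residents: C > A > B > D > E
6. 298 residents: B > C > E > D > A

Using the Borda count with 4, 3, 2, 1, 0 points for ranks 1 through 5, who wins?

B: 296·2 + 156·1 + 139·2 + 86·3 + 239·2 + 298·4 = 2954
A: 296·4 + 156·4 + 139·3 + 86·0 + 239·3 + 298·0 = 2942
D: 296·1 + 156·3 + 139·4 + 86·2 + 239·1 + 298·1 = 2029
E: 296·3 + 156·0 + 139·0 + 86·4 + 239·0 + 298·2 = 1828
C: 296·0 + 156·2 + 139·1 + 86·1 + 239·4 + 298·3 = 2387
B has the highest Borda score (2954).

B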